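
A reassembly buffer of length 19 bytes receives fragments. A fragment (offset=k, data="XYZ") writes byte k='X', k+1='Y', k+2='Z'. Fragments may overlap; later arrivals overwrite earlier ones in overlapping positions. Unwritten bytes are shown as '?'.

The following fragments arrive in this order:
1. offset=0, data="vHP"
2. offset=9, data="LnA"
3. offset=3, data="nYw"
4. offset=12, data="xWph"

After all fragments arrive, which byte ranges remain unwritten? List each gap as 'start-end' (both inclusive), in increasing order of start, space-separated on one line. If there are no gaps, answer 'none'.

Fragment 1: offset=0 len=3
Fragment 2: offset=9 len=3
Fragment 3: offset=3 len=3
Fragment 4: offset=12 len=4
Gaps: 6-8 16-18

Answer: 6-8 16-18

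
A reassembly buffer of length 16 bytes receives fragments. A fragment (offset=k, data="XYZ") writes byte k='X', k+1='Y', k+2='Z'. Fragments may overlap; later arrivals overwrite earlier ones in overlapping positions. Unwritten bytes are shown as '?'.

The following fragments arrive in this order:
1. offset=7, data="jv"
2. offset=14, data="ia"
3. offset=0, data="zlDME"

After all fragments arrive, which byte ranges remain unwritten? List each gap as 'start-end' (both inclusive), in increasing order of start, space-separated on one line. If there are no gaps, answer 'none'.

Fragment 1: offset=7 len=2
Fragment 2: offset=14 len=2
Fragment 3: offset=0 len=5
Gaps: 5-6 9-13

Answer: 5-6 9-13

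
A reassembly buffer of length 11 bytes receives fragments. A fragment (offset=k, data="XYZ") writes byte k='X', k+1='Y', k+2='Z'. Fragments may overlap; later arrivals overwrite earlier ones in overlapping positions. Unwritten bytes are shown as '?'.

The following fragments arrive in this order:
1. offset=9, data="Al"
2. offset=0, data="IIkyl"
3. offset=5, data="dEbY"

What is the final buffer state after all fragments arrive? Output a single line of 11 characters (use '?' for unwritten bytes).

Answer: IIkyldEbYAl

Derivation:
Fragment 1: offset=9 data="Al" -> buffer=?????????Al
Fragment 2: offset=0 data="IIkyl" -> buffer=IIkyl????Al
Fragment 3: offset=5 data="dEbY" -> buffer=IIkyldEbYAl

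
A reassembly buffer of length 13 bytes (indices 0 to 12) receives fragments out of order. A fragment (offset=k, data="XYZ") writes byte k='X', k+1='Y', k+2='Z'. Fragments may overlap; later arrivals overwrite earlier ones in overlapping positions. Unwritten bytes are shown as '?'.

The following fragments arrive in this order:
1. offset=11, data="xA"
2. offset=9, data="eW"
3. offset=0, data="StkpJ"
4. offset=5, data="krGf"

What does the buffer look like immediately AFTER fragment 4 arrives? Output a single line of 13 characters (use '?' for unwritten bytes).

Fragment 1: offset=11 data="xA" -> buffer=???????????xA
Fragment 2: offset=9 data="eW" -> buffer=?????????eWxA
Fragment 3: offset=0 data="StkpJ" -> buffer=StkpJ????eWxA
Fragment 4: offset=5 data="krGf" -> buffer=StkpJkrGfeWxA

Answer: StkpJkrGfeWxA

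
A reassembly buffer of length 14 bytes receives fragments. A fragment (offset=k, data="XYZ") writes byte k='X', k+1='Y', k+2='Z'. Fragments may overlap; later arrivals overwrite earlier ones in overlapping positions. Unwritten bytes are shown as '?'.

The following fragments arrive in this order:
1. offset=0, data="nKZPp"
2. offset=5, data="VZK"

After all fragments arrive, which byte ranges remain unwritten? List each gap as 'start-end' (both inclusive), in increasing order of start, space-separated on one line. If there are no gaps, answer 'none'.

Answer: 8-13

Derivation:
Fragment 1: offset=0 len=5
Fragment 2: offset=5 len=3
Gaps: 8-13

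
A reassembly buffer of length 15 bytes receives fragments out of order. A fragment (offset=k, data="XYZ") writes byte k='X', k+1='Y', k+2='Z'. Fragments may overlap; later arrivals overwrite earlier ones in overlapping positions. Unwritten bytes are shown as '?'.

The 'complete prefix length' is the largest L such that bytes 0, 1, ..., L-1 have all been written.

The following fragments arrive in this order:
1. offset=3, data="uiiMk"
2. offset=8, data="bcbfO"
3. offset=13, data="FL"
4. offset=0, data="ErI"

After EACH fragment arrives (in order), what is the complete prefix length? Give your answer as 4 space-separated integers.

Fragment 1: offset=3 data="uiiMk" -> buffer=???uiiMk??????? -> prefix_len=0
Fragment 2: offset=8 data="bcbfO" -> buffer=???uiiMkbcbfO?? -> prefix_len=0
Fragment 3: offset=13 data="FL" -> buffer=???uiiMkbcbfOFL -> prefix_len=0
Fragment 4: offset=0 data="ErI" -> buffer=ErIuiiMkbcbfOFL -> prefix_len=15

Answer: 0 0 0 15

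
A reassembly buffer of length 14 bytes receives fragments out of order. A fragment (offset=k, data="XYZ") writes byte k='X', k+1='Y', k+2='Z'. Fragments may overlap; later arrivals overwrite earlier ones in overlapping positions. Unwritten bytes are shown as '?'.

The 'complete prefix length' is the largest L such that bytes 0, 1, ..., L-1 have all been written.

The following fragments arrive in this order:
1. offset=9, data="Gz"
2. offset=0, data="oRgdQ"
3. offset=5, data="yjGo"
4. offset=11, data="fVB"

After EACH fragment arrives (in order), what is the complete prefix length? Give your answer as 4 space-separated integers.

Answer: 0 5 11 14

Derivation:
Fragment 1: offset=9 data="Gz" -> buffer=?????????Gz??? -> prefix_len=0
Fragment 2: offset=0 data="oRgdQ" -> buffer=oRgdQ????Gz??? -> prefix_len=5
Fragment 3: offset=5 data="yjGo" -> buffer=oRgdQyjGoGz??? -> prefix_len=11
Fragment 4: offset=11 data="fVB" -> buffer=oRgdQyjGoGzfVB -> prefix_len=14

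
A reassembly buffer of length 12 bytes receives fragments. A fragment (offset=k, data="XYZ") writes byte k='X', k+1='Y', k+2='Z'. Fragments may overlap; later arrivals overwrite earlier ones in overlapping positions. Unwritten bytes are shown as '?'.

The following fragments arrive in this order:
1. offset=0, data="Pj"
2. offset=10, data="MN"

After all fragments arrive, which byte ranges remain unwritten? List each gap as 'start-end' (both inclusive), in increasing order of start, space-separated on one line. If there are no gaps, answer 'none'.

Answer: 2-9

Derivation:
Fragment 1: offset=0 len=2
Fragment 2: offset=10 len=2
Gaps: 2-9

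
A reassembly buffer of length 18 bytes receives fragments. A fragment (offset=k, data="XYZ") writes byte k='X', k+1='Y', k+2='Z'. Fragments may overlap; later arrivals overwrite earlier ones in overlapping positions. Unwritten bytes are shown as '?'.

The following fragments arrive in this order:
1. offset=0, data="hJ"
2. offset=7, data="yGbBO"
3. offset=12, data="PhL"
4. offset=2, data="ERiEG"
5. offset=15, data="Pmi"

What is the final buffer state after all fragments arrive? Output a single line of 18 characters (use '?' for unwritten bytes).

Fragment 1: offset=0 data="hJ" -> buffer=hJ????????????????
Fragment 2: offset=7 data="yGbBO" -> buffer=hJ?????yGbBO??????
Fragment 3: offset=12 data="PhL" -> buffer=hJ?????yGbBOPhL???
Fragment 4: offset=2 data="ERiEG" -> buffer=hJERiEGyGbBOPhL???
Fragment 5: offset=15 data="Pmi" -> buffer=hJERiEGyGbBOPhLPmi

Answer: hJERiEGyGbBOPhLPmi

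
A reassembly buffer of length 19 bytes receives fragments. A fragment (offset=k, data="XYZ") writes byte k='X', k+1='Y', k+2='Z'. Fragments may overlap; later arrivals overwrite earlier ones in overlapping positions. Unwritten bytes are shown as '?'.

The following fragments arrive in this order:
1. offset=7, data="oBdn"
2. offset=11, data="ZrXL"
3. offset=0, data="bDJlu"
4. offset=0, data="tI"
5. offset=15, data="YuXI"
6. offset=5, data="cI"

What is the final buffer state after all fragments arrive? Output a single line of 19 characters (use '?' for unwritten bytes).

Answer: tIJlucIoBdnZrXLYuXI

Derivation:
Fragment 1: offset=7 data="oBdn" -> buffer=???????oBdn????????
Fragment 2: offset=11 data="ZrXL" -> buffer=???????oBdnZrXL????
Fragment 3: offset=0 data="bDJlu" -> buffer=bDJlu??oBdnZrXL????
Fragment 4: offset=0 data="tI" -> buffer=tIJlu??oBdnZrXL????
Fragment 5: offset=15 data="YuXI" -> buffer=tIJlu??oBdnZrXLYuXI
Fragment 6: offset=5 data="cI" -> buffer=tIJlucIoBdnZrXLYuXI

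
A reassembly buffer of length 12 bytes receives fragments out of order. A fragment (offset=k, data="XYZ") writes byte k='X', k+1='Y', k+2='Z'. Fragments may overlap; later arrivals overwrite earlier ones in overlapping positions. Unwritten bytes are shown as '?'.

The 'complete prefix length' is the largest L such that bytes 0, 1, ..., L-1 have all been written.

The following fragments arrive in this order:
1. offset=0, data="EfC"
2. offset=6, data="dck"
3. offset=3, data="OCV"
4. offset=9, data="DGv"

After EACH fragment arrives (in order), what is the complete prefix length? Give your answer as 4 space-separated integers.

Fragment 1: offset=0 data="EfC" -> buffer=EfC????????? -> prefix_len=3
Fragment 2: offset=6 data="dck" -> buffer=EfC???dck??? -> prefix_len=3
Fragment 3: offset=3 data="OCV" -> buffer=EfCOCVdck??? -> prefix_len=9
Fragment 4: offset=9 data="DGv" -> buffer=EfCOCVdckDGv -> prefix_len=12

Answer: 3 3 9 12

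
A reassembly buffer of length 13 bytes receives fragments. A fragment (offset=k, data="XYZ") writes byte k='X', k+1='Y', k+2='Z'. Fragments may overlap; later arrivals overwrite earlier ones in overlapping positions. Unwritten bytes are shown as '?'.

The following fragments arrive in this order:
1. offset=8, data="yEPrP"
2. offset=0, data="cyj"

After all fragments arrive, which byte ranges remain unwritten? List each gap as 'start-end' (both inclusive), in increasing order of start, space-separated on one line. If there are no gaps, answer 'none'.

Fragment 1: offset=8 len=5
Fragment 2: offset=0 len=3
Gaps: 3-7

Answer: 3-7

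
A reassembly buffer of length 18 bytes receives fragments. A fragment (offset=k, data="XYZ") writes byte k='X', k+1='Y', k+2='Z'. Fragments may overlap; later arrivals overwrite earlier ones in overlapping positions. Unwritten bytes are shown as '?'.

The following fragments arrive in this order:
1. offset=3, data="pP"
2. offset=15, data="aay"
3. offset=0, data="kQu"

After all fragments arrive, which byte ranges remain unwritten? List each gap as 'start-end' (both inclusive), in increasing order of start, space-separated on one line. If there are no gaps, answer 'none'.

Answer: 5-14

Derivation:
Fragment 1: offset=3 len=2
Fragment 2: offset=15 len=3
Fragment 3: offset=0 len=3
Gaps: 5-14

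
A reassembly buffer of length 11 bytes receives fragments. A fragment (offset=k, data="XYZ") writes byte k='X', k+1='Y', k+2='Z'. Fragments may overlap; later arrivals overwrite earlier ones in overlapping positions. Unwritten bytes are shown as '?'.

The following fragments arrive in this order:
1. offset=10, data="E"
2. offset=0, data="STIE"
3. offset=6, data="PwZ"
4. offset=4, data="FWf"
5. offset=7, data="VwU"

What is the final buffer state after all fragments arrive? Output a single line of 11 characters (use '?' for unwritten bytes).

Answer: STIEFWfVwUE

Derivation:
Fragment 1: offset=10 data="E" -> buffer=??????????E
Fragment 2: offset=0 data="STIE" -> buffer=STIE??????E
Fragment 3: offset=6 data="PwZ" -> buffer=STIE??PwZ?E
Fragment 4: offset=4 data="FWf" -> buffer=STIEFWfwZ?E
Fragment 5: offset=7 data="VwU" -> buffer=STIEFWfVwUE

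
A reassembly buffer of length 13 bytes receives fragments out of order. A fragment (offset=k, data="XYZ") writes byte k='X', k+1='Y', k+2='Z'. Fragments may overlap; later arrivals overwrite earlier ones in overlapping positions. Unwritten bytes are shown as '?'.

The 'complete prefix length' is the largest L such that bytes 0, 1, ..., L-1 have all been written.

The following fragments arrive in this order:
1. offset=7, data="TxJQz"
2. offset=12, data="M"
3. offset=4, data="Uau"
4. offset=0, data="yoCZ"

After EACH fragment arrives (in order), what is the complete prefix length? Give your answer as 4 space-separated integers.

Answer: 0 0 0 13

Derivation:
Fragment 1: offset=7 data="TxJQz" -> buffer=???????TxJQz? -> prefix_len=0
Fragment 2: offset=12 data="M" -> buffer=???????TxJQzM -> prefix_len=0
Fragment 3: offset=4 data="Uau" -> buffer=????UauTxJQzM -> prefix_len=0
Fragment 4: offset=0 data="yoCZ" -> buffer=yoCZUauTxJQzM -> prefix_len=13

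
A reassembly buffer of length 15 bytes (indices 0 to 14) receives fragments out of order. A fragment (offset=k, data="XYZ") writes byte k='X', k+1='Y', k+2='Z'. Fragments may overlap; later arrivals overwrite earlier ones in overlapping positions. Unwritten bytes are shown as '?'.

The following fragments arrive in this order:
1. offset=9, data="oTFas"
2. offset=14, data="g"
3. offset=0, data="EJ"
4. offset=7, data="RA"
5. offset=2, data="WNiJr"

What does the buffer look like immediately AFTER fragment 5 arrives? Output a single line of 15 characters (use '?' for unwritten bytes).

Answer: EJWNiJrRAoTFasg

Derivation:
Fragment 1: offset=9 data="oTFas" -> buffer=?????????oTFas?
Fragment 2: offset=14 data="g" -> buffer=?????????oTFasg
Fragment 3: offset=0 data="EJ" -> buffer=EJ???????oTFasg
Fragment 4: offset=7 data="RA" -> buffer=EJ?????RAoTFasg
Fragment 5: offset=2 data="WNiJr" -> buffer=EJWNiJrRAoTFasg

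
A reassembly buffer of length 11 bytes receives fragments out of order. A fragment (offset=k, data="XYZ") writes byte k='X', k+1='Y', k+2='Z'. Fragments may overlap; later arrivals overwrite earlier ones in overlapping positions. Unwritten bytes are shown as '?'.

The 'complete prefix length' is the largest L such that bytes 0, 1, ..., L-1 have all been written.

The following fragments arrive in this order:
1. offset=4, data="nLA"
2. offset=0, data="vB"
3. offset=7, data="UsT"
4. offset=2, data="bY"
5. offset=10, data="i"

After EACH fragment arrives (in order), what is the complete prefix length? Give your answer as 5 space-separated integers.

Answer: 0 2 2 10 11

Derivation:
Fragment 1: offset=4 data="nLA" -> buffer=????nLA???? -> prefix_len=0
Fragment 2: offset=0 data="vB" -> buffer=vB??nLA???? -> prefix_len=2
Fragment 3: offset=7 data="UsT" -> buffer=vB??nLAUsT? -> prefix_len=2
Fragment 4: offset=2 data="bY" -> buffer=vBbYnLAUsT? -> prefix_len=10
Fragment 5: offset=10 data="i" -> buffer=vBbYnLAUsTi -> prefix_len=11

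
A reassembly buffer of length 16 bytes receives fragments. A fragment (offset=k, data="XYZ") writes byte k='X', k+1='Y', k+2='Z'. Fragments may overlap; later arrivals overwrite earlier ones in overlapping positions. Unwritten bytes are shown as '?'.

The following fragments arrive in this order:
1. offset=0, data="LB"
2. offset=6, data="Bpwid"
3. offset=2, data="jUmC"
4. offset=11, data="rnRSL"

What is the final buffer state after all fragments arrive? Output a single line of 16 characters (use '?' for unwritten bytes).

Fragment 1: offset=0 data="LB" -> buffer=LB??????????????
Fragment 2: offset=6 data="Bpwid" -> buffer=LB????Bpwid?????
Fragment 3: offset=2 data="jUmC" -> buffer=LBjUmCBpwid?????
Fragment 4: offset=11 data="rnRSL" -> buffer=LBjUmCBpwidrnRSL

Answer: LBjUmCBpwidrnRSL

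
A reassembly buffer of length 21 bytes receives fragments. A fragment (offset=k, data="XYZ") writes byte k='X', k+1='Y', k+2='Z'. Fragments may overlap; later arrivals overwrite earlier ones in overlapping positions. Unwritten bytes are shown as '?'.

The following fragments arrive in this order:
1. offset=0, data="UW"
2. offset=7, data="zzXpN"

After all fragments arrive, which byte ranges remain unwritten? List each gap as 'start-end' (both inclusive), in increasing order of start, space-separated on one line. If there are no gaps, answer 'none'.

Fragment 1: offset=0 len=2
Fragment 2: offset=7 len=5
Gaps: 2-6 12-20

Answer: 2-6 12-20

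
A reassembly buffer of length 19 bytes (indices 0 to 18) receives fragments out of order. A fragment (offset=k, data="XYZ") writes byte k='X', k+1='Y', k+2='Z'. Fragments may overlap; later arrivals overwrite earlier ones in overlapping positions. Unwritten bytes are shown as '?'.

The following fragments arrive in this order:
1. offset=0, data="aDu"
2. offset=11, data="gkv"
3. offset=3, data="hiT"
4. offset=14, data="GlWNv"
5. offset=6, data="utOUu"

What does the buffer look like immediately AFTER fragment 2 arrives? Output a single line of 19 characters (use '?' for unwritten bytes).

Answer: aDu????????gkv?????

Derivation:
Fragment 1: offset=0 data="aDu" -> buffer=aDu????????????????
Fragment 2: offset=11 data="gkv" -> buffer=aDu????????gkv?????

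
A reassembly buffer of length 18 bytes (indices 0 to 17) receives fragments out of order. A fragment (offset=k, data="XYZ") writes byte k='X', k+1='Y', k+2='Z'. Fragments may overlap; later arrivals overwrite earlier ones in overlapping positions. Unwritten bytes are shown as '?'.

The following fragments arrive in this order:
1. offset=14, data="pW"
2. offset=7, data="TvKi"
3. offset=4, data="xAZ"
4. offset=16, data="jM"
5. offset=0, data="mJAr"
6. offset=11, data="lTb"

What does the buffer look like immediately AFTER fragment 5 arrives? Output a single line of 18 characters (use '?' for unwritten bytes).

Fragment 1: offset=14 data="pW" -> buffer=??????????????pW??
Fragment 2: offset=7 data="TvKi" -> buffer=???????TvKi???pW??
Fragment 3: offset=4 data="xAZ" -> buffer=????xAZTvKi???pW??
Fragment 4: offset=16 data="jM" -> buffer=????xAZTvKi???pWjM
Fragment 5: offset=0 data="mJAr" -> buffer=mJArxAZTvKi???pWjM

Answer: mJArxAZTvKi???pWjM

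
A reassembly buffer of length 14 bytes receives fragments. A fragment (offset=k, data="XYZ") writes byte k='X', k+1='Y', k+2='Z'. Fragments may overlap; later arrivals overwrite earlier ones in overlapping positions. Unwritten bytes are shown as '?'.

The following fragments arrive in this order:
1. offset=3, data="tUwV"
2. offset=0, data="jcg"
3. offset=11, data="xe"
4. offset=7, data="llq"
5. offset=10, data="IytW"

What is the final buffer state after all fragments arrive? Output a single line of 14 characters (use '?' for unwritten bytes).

Answer: jcgtUwVllqIytW

Derivation:
Fragment 1: offset=3 data="tUwV" -> buffer=???tUwV???????
Fragment 2: offset=0 data="jcg" -> buffer=jcgtUwV???????
Fragment 3: offset=11 data="xe" -> buffer=jcgtUwV????xe?
Fragment 4: offset=7 data="llq" -> buffer=jcgtUwVllq?xe?
Fragment 5: offset=10 data="IytW" -> buffer=jcgtUwVllqIytW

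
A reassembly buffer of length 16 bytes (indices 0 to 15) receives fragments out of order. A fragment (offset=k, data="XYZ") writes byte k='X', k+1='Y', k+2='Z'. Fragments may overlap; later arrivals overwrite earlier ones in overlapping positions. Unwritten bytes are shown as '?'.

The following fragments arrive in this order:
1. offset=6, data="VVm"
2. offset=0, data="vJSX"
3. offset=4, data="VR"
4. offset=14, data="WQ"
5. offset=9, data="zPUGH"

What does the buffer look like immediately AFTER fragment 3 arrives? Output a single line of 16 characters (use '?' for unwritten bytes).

Fragment 1: offset=6 data="VVm" -> buffer=??????VVm???????
Fragment 2: offset=0 data="vJSX" -> buffer=vJSX??VVm???????
Fragment 3: offset=4 data="VR" -> buffer=vJSXVRVVm???????

Answer: vJSXVRVVm???????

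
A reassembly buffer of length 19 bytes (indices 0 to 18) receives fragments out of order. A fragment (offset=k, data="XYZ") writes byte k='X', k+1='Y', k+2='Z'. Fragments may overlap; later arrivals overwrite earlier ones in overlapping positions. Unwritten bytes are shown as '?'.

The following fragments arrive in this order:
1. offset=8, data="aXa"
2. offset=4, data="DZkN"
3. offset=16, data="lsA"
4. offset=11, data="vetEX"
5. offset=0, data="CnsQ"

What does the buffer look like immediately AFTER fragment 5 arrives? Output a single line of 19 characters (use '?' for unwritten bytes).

Fragment 1: offset=8 data="aXa" -> buffer=????????aXa????????
Fragment 2: offset=4 data="DZkN" -> buffer=????DZkNaXa????????
Fragment 3: offset=16 data="lsA" -> buffer=????DZkNaXa?????lsA
Fragment 4: offset=11 data="vetEX" -> buffer=????DZkNaXavetEXlsA
Fragment 5: offset=0 data="CnsQ" -> buffer=CnsQDZkNaXavetEXlsA

Answer: CnsQDZkNaXavetEXlsA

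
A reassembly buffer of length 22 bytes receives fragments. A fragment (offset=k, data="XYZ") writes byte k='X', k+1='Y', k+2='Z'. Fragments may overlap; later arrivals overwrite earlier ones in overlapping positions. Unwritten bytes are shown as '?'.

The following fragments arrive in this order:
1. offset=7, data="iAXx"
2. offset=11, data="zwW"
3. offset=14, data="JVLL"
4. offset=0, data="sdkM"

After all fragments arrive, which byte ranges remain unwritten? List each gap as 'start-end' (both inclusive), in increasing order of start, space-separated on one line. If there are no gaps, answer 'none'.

Answer: 4-6 18-21

Derivation:
Fragment 1: offset=7 len=4
Fragment 2: offset=11 len=3
Fragment 3: offset=14 len=4
Fragment 4: offset=0 len=4
Gaps: 4-6 18-21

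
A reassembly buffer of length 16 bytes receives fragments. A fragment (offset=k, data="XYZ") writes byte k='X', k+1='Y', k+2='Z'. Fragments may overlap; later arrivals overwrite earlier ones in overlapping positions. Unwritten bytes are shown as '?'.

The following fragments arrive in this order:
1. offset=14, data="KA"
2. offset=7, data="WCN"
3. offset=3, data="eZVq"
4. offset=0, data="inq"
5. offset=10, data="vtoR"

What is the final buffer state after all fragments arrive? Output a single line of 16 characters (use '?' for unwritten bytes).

Answer: inqeZVqWCNvtoRKA

Derivation:
Fragment 1: offset=14 data="KA" -> buffer=??????????????KA
Fragment 2: offset=7 data="WCN" -> buffer=???????WCN????KA
Fragment 3: offset=3 data="eZVq" -> buffer=???eZVqWCN????KA
Fragment 4: offset=0 data="inq" -> buffer=inqeZVqWCN????KA
Fragment 5: offset=10 data="vtoR" -> buffer=inqeZVqWCNvtoRKA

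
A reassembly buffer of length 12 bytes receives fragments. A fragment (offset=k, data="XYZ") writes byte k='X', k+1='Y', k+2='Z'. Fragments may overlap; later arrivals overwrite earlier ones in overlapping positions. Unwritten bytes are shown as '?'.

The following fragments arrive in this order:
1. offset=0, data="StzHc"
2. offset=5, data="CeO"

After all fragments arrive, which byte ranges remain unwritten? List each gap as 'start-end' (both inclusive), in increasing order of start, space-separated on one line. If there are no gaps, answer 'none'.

Answer: 8-11

Derivation:
Fragment 1: offset=0 len=5
Fragment 2: offset=5 len=3
Gaps: 8-11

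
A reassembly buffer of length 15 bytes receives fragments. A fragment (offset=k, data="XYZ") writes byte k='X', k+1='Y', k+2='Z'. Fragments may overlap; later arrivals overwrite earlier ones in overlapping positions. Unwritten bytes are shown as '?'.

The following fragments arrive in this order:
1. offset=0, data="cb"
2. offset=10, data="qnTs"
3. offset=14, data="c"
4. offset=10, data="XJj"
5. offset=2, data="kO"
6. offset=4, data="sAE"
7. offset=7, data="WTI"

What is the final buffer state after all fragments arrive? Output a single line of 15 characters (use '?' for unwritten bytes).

Fragment 1: offset=0 data="cb" -> buffer=cb?????????????
Fragment 2: offset=10 data="qnTs" -> buffer=cb????????qnTs?
Fragment 3: offset=14 data="c" -> buffer=cb????????qnTsc
Fragment 4: offset=10 data="XJj" -> buffer=cb????????XJjsc
Fragment 5: offset=2 data="kO" -> buffer=cbkO??????XJjsc
Fragment 6: offset=4 data="sAE" -> buffer=cbkOsAE???XJjsc
Fragment 7: offset=7 data="WTI" -> buffer=cbkOsAEWTIXJjsc

Answer: cbkOsAEWTIXJjsc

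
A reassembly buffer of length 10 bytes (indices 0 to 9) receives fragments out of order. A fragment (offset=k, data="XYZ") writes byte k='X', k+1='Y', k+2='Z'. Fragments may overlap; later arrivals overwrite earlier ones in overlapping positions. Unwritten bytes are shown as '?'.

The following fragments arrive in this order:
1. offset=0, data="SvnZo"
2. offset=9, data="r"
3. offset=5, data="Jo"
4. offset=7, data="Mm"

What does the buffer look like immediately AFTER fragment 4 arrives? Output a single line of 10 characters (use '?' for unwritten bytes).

Fragment 1: offset=0 data="SvnZo" -> buffer=SvnZo?????
Fragment 2: offset=9 data="r" -> buffer=SvnZo????r
Fragment 3: offset=5 data="Jo" -> buffer=SvnZoJo??r
Fragment 4: offset=7 data="Mm" -> buffer=SvnZoJoMmr

Answer: SvnZoJoMmr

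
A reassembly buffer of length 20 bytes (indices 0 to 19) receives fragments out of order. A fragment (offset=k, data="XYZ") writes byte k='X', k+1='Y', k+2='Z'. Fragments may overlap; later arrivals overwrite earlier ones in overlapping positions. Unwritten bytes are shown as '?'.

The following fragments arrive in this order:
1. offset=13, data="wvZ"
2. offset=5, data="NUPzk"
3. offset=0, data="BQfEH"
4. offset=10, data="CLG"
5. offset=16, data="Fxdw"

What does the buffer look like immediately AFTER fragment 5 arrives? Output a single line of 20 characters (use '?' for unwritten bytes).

Fragment 1: offset=13 data="wvZ" -> buffer=?????????????wvZ????
Fragment 2: offset=5 data="NUPzk" -> buffer=?????NUPzk???wvZ????
Fragment 3: offset=0 data="BQfEH" -> buffer=BQfEHNUPzk???wvZ????
Fragment 4: offset=10 data="CLG" -> buffer=BQfEHNUPzkCLGwvZ????
Fragment 5: offset=16 data="Fxdw" -> buffer=BQfEHNUPzkCLGwvZFxdw

Answer: BQfEHNUPzkCLGwvZFxdw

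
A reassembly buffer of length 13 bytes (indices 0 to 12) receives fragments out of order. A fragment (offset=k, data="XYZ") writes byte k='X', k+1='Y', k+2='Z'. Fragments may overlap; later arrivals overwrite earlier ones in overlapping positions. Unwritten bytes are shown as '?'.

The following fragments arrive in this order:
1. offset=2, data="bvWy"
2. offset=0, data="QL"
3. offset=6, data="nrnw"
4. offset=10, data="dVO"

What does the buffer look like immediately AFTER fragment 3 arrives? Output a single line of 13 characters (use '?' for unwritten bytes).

Answer: QLbvWynrnw???

Derivation:
Fragment 1: offset=2 data="bvWy" -> buffer=??bvWy???????
Fragment 2: offset=0 data="QL" -> buffer=QLbvWy???????
Fragment 3: offset=6 data="nrnw" -> buffer=QLbvWynrnw???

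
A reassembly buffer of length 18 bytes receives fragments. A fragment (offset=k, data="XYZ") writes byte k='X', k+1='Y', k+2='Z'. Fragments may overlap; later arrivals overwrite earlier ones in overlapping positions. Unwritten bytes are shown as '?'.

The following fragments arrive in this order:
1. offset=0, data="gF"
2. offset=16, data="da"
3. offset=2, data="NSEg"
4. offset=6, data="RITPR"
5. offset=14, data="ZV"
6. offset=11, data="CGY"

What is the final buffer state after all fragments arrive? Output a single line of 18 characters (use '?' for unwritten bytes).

Answer: gFNSEgRITPRCGYZVda

Derivation:
Fragment 1: offset=0 data="gF" -> buffer=gF????????????????
Fragment 2: offset=16 data="da" -> buffer=gF??????????????da
Fragment 3: offset=2 data="NSEg" -> buffer=gFNSEg??????????da
Fragment 4: offset=6 data="RITPR" -> buffer=gFNSEgRITPR?????da
Fragment 5: offset=14 data="ZV" -> buffer=gFNSEgRITPR???ZVda
Fragment 6: offset=11 data="CGY" -> buffer=gFNSEgRITPRCGYZVda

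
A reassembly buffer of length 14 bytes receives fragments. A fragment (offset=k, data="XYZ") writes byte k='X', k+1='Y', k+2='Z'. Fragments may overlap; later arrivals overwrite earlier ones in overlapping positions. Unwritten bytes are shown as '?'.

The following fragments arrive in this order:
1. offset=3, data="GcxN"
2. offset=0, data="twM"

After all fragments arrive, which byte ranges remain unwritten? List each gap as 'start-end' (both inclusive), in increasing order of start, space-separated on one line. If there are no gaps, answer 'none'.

Answer: 7-13

Derivation:
Fragment 1: offset=3 len=4
Fragment 2: offset=0 len=3
Gaps: 7-13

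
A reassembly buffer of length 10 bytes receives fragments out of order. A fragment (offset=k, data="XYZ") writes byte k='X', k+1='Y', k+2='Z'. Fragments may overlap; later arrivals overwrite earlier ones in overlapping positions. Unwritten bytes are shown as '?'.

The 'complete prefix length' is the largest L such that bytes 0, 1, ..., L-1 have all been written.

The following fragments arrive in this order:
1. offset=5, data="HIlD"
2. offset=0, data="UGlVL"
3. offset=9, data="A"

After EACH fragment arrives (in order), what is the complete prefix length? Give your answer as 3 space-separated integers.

Answer: 0 9 10

Derivation:
Fragment 1: offset=5 data="HIlD" -> buffer=?????HIlD? -> prefix_len=0
Fragment 2: offset=0 data="UGlVL" -> buffer=UGlVLHIlD? -> prefix_len=9
Fragment 3: offset=9 data="A" -> buffer=UGlVLHIlDA -> prefix_len=10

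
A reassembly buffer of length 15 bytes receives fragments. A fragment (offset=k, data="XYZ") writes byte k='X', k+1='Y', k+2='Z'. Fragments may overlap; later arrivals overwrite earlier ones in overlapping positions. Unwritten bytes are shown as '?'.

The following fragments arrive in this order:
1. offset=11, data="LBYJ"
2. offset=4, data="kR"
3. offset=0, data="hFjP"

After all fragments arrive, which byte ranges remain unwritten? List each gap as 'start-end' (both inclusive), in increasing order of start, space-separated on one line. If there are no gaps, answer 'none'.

Fragment 1: offset=11 len=4
Fragment 2: offset=4 len=2
Fragment 3: offset=0 len=4
Gaps: 6-10

Answer: 6-10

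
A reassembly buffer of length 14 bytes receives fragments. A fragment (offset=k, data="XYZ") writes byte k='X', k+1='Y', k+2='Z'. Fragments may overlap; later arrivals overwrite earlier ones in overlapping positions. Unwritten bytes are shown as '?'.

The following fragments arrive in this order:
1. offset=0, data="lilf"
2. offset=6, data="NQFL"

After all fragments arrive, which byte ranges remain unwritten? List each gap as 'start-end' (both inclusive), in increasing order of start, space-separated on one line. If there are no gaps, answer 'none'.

Fragment 1: offset=0 len=4
Fragment 2: offset=6 len=4
Gaps: 4-5 10-13

Answer: 4-5 10-13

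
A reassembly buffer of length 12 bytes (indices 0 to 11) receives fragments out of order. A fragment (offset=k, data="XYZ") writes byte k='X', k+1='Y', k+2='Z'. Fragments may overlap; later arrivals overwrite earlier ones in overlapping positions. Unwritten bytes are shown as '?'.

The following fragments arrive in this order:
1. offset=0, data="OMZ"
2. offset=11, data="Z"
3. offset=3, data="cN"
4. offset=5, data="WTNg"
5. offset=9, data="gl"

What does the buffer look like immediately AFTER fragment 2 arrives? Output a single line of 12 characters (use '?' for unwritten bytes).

Fragment 1: offset=0 data="OMZ" -> buffer=OMZ?????????
Fragment 2: offset=11 data="Z" -> buffer=OMZ????????Z

Answer: OMZ????????Z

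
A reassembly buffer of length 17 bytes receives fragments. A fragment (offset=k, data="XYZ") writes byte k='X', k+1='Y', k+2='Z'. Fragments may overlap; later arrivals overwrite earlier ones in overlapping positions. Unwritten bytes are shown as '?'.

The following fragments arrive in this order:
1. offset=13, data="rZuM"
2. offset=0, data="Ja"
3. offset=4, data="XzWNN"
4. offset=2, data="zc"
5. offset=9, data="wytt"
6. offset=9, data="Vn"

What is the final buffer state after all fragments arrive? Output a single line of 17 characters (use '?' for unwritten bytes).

Answer: JazcXzWNNVnttrZuM

Derivation:
Fragment 1: offset=13 data="rZuM" -> buffer=?????????????rZuM
Fragment 2: offset=0 data="Ja" -> buffer=Ja???????????rZuM
Fragment 3: offset=4 data="XzWNN" -> buffer=Ja??XzWNN????rZuM
Fragment 4: offset=2 data="zc" -> buffer=JazcXzWNN????rZuM
Fragment 5: offset=9 data="wytt" -> buffer=JazcXzWNNwyttrZuM
Fragment 6: offset=9 data="Vn" -> buffer=JazcXzWNNVnttrZuM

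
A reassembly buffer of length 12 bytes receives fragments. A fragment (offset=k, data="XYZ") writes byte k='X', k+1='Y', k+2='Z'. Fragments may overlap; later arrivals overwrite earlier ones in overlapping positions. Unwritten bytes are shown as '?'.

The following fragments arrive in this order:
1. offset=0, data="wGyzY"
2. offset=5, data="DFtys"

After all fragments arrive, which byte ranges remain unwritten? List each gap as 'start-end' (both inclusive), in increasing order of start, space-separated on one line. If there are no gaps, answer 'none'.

Fragment 1: offset=0 len=5
Fragment 2: offset=5 len=5
Gaps: 10-11

Answer: 10-11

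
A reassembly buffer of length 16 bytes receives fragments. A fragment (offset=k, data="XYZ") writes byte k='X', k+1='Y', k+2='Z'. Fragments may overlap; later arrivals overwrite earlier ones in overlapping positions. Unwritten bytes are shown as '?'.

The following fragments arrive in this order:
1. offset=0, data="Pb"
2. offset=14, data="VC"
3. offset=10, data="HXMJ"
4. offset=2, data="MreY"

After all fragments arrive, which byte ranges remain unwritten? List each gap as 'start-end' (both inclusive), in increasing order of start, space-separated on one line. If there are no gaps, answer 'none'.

Answer: 6-9

Derivation:
Fragment 1: offset=0 len=2
Fragment 2: offset=14 len=2
Fragment 3: offset=10 len=4
Fragment 4: offset=2 len=4
Gaps: 6-9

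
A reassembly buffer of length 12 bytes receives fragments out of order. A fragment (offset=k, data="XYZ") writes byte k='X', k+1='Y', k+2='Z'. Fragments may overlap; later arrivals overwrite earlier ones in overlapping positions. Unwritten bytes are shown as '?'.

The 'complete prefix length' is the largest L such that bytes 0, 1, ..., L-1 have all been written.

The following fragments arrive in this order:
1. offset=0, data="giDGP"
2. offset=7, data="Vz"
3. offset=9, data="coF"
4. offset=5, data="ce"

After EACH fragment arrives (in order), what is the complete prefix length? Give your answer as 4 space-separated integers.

Fragment 1: offset=0 data="giDGP" -> buffer=giDGP??????? -> prefix_len=5
Fragment 2: offset=7 data="Vz" -> buffer=giDGP??Vz??? -> prefix_len=5
Fragment 3: offset=9 data="coF" -> buffer=giDGP??VzcoF -> prefix_len=5
Fragment 4: offset=5 data="ce" -> buffer=giDGPceVzcoF -> prefix_len=12

Answer: 5 5 5 12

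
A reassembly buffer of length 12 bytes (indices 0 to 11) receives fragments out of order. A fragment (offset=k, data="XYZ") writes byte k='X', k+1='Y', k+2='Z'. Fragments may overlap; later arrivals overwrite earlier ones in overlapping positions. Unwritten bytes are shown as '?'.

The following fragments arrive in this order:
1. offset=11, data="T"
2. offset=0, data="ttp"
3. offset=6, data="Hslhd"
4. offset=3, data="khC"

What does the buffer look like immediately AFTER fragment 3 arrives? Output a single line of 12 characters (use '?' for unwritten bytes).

Fragment 1: offset=11 data="T" -> buffer=???????????T
Fragment 2: offset=0 data="ttp" -> buffer=ttp????????T
Fragment 3: offset=6 data="Hslhd" -> buffer=ttp???HslhdT

Answer: ttp???HslhdT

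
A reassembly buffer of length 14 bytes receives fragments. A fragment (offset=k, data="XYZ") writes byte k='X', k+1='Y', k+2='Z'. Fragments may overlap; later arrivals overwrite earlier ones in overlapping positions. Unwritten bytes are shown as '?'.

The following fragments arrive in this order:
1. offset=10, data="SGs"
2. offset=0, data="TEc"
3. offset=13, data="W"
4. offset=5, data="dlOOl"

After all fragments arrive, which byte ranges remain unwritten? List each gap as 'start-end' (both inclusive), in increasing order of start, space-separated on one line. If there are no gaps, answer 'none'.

Answer: 3-4

Derivation:
Fragment 1: offset=10 len=3
Fragment 2: offset=0 len=3
Fragment 3: offset=13 len=1
Fragment 4: offset=5 len=5
Gaps: 3-4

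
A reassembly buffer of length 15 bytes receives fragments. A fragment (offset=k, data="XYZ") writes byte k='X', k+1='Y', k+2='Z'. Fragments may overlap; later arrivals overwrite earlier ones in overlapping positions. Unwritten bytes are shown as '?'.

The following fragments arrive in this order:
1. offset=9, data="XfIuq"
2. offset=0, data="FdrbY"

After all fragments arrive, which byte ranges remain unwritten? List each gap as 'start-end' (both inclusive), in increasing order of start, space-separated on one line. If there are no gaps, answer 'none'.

Answer: 5-8 14-14

Derivation:
Fragment 1: offset=9 len=5
Fragment 2: offset=0 len=5
Gaps: 5-8 14-14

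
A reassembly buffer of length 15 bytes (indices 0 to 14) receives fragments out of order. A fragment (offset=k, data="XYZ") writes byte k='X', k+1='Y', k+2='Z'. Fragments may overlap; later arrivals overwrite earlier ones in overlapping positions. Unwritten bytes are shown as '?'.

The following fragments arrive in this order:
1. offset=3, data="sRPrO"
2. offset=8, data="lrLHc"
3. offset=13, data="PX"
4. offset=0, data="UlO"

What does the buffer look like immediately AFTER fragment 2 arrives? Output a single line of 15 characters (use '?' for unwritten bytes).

Answer: ???sRPrOlrLHc??

Derivation:
Fragment 1: offset=3 data="sRPrO" -> buffer=???sRPrO???????
Fragment 2: offset=8 data="lrLHc" -> buffer=???sRPrOlrLHc??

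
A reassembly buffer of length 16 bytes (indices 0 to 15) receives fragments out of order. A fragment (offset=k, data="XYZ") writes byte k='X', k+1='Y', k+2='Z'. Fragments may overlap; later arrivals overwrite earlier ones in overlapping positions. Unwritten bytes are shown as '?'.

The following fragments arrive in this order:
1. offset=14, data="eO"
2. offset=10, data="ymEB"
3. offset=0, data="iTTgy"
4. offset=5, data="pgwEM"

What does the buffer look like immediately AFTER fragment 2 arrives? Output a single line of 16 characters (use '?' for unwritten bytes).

Fragment 1: offset=14 data="eO" -> buffer=??????????????eO
Fragment 2: offset=10 data="ymEB" -> buffer=??????????ymEBeO

Answer: ??????????ymEBeO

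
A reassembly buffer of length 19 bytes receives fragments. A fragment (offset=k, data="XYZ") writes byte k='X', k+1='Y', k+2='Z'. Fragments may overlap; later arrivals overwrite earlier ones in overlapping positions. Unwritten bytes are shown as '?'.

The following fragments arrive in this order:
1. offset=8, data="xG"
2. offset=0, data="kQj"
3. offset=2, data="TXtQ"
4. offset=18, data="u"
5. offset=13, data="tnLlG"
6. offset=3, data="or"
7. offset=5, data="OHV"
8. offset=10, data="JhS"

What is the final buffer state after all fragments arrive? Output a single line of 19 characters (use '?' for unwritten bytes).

Fragment 1: offset=8 data="xG" -> buffer=????????xG?????????
Fragment 2: offset=0 data="kQj" -> buffer=kQj?????xG?????????
Fragment 3: offset=2 data="TXtQ" -> buffer=kQTXtQ??xG?????????
Fragment 4: offset=18 data="u" -> buffer=kQTXtQ??xG????????u
Fragment 5: offset=13 data="tnLlG" -> buffer=kQTXtQ??xG???tnLlGu
Fragment 6: offset=3 data="or" -> buffer=kQTorQ??xG???tnLlGu
Fragment 7: offset=5 data="OHV" -> buffer=kQTorOHVxG???tnLlGu
Fragment 8: offset=10 data="JhS" -> buffer=kQTorOHVxGJhStnLlGu

Answer: kQTorOHVxGJhStnLlGu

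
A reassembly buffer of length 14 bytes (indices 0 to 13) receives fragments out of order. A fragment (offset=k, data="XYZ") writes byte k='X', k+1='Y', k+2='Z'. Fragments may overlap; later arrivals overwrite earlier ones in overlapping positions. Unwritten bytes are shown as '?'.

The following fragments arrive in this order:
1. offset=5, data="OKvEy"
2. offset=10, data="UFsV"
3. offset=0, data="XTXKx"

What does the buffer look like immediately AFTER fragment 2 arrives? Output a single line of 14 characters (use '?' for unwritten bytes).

Answer: ?????OKvEyUFsV

Derivation:
Fragment 1: offset=5 data="OKvEy" -> buffer=?????OKvEy????
Fragment 2: offset=10 data="UFsV" -> buffer=?????OKvEyUFsV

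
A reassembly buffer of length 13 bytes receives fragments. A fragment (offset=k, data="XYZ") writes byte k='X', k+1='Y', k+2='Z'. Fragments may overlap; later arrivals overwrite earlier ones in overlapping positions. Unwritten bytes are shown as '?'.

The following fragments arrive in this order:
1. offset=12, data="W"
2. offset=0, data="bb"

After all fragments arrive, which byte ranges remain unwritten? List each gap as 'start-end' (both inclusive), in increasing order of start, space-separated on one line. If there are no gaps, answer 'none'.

Fragment 1: offset=12 len=1
Fragment 2: offset=0 len=2
Gaps: 2-11

Answer: 2-11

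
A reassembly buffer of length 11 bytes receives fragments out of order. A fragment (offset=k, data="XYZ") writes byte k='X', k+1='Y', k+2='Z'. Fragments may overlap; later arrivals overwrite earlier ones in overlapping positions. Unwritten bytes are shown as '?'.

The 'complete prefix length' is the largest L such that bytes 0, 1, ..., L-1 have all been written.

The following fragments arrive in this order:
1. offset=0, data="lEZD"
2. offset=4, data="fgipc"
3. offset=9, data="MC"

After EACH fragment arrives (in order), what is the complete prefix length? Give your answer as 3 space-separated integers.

Fragment 1: offset=0 data="lEZD" -> buffer=lEZD??????? -> prefix_len=4
Fragment 2: offset=4 data="fgipc" -> buffer=lEZDfgipc?? -> prefix_len=9
Fragment 3: offset=9 data="MC" -> buffer=lEZDfgipcMC -> prefix_len=11

Answer: 4 9 11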